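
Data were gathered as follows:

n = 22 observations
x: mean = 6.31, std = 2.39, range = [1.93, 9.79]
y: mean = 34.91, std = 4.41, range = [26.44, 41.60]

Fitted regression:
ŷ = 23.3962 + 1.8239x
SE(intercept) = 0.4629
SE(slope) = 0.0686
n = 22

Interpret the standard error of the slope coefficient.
SE(β̂₁) = 0.0686 is the estimated standard deviation of the slope estimate across repeated samples; relative to β̂₁ = 1.8239 that is 3.8%, a precise estimate.

SE(β̂₁) = 0.0686 says: if we drew many samples of n = 22 from the same population and refit each time, the fitted slopes would scatter with a standard deviation of roughly 0.0686 around the true β₁.

Relative precision:
- SE / |β̂₁| = 0.0686 / 1.8239 = 3.8%
- Rule of thumb (under 20%: precise; 20% to under 50%: moderately precise; 50% or more: imprecise) → precise

Rough 95% range (±2 SE): 1.8239 ± 0.1372 → (1.6867, 1.9611).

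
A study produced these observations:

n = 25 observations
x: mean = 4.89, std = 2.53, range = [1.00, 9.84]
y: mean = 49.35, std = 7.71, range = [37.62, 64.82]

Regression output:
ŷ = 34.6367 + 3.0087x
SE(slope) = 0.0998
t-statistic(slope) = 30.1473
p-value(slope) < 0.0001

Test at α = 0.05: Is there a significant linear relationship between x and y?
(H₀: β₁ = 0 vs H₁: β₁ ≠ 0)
Reject H₀: p-value < 0.0001 < α = 0.05. The linear relationship is significant at the 5% level.

Hypothesis test for the slope coefficient:

H₀: β₁ = 0 (no linear relationship)
H₁: β₁ ≠ 0 (linear relationship exists)

Test statistic: t = β̂₁ / SE(β̂₁) = 3.0087 / 0.0998 = 30.1473

With df = 23, the two-sided p-value for |t| = 30.1473 is <0.0001.

Decision rule: reject H₀ if p-value < α.
p-value < 0.0001 < α = 0.05 → reject H₀.

At α = 0.05 the data do provide convincing evidence of a nonzero slope.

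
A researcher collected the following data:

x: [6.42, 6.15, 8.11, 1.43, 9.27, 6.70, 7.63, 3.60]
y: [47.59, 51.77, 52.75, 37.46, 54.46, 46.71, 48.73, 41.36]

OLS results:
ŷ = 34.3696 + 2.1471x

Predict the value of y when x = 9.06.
ŷ = 53.8223

x = 9.06 lies inside the observed range [1.43, 9.27], so the fitted equation applies directly:

ŷ = 34.3696 + 2.1471 × 9.06
ŷ = 34.3696 + 19.4527
ŷ = 53.8223

This is the fitted mean response at that x — an individual observation would come with a wider prediction interval.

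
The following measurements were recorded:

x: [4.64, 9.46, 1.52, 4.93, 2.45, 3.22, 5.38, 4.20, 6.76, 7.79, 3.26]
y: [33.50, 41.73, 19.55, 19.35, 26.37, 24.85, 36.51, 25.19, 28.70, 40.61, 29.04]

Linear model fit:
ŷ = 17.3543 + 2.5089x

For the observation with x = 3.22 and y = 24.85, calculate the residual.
Residual = -0.5830

The residual is the difference between the actual value and the predicted value:

Residual = y - ŷ

Step 1: Calculate predicted value
ŷ = 17.3543 + 2.5089 × 3.22
ŷ = 25.4330

Step 2: Calculate residual
Residual = 24.85 - 25.4330
Residual = -0.5830

Sign check: y < ŷ, so the point is below the line and the fit overestimates here.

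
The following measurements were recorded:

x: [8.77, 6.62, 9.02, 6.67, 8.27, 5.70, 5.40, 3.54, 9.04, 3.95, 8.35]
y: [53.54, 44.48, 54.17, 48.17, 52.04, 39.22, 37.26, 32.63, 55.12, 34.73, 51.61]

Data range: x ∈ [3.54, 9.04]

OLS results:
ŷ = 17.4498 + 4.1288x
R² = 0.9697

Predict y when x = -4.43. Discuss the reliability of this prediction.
ŷ = -0.8408 (extrapolation — x = -4.43 lies outside [3.54, 9.04], so reliability is low).

Prediction calculation:
ŷ = 17.4498 + 4.1288 × (-4.43)
ŷ = -0.8408

Reliability:
- Data range: x ∈ [3.54, 9.04]
- Prediction point: x = -4.43 is 7.97 units below the observed range → this is EXTRAPOLATION, not interpolation

Why that matters here:
- The linear relationship may not hold outside the observed range
- There are no observations near this x to validate the fitted line there
- The standard error of prediction grows with (x − x̄)², and x = -4.43 is far from x̄ = 6.85

A defensible statement: 'if the linear trend continued to x = -4.43, y would be about -0.8408' — the premise is untested.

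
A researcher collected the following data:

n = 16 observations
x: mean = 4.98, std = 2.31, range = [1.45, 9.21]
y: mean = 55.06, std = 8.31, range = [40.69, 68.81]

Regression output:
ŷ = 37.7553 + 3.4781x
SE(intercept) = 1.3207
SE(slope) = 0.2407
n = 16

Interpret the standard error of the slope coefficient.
The slope 3.4781 is pinned down to within about ±0.2407 (one SE) by these data — relative uncertainty 6.9%, i.e. precise.

SE(β̂₁) = s / √Sxx, where s is the residual standard deviation and Sxx = Σ(x − x̄)². It is the yardstick for how far β̂₁ = 3.4781 could plausibly be from the true slope.

Relative precision:
- SE / |β̂₁| = 0.2407 / 3.4781 = 6.9%
- Rule of thumb (under 20%: precise; 20% to under 50%: moderately precise; 50% or more: imprecise) → precise

Link to the t-test: t = β̂₁ / SE(β̂₁) = 3.4781 / 0.2407 = 14.4499, the statistic for H₀: β₁ = 0.

What drives SE(β̂₁): more residual scatter → larger SE.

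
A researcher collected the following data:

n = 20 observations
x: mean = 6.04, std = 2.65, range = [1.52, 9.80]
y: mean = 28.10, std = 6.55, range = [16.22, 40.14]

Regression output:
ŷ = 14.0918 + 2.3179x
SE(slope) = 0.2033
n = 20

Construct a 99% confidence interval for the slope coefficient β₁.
The 99% CI for β₁ is (1.7327, 2.9031)

Confidence interval for the slope:

The 99% CI for β₁ is: β̂₁ ± t*(α/2, n-2) × SE(β̂₁)

Step 1: Find critical t-value
- Confidence level = 0.99
- Degrees of freedom = n - 2 = 20 - 2 = 18
- t*(α/2, 18) = 2.8784

Step 2: Calculate margin of error
Margin = 2.8784 × 0.2033 = 0.5852

Step 3: Construct interval
CI = 2.3179 ± 0.5852
CI = (1.7327, 2.9031)

Interpretation: intervals built this way capture the true β₁ in 99% of repeated samples; here the plausible range for the per-unit effect of x on y is 1.7327 to 2.9031.
The interval does not include 0, suggesting a significant linear relationship.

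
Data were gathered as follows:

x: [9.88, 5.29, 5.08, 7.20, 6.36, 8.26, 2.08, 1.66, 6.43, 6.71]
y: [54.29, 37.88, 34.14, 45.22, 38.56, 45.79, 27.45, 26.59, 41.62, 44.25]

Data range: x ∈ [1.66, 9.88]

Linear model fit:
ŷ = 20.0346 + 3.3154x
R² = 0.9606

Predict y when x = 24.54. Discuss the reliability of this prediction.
The equation gives ŷ = 101.3945; however x = 24.54 is 14.66 units above the observed range, so this extrapolated value should not be trusted.

Prediction calculation:
ŷ = 20.0346 + 3.3154 × 24.54
ŷ = 101.3945

Reliability:
- Data range: x ∈ [1.66, 9.88]
- Prediction point: x = 24.54 is 14.66 units above the observed range → this is EXTRAPOLATION, not interpolation

Why that matters here:
- The standard error of prediction grows with (x − x̄)², and x = 24.54 is far from x̄ = 5.90
- There are no observations near this x to validate the fitted line there
- R² describes fit only over the sampled x values; it says nothing about behaviour beyond them

A defensible statement: 'if the linear trend continued to x = 24.54, y would be about 101.3945' — the premise is untested.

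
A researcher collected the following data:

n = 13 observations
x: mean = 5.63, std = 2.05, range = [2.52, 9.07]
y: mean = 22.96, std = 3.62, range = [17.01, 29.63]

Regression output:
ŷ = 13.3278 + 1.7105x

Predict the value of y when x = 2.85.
ŷ = 18.2027

To predict y for x = 2.85, substitute into the regression equation:

ŷ = 13.3278 + 1.7105 × 2.85
ŷ = 13.3278 + 4.8749
ŷ = 18.2027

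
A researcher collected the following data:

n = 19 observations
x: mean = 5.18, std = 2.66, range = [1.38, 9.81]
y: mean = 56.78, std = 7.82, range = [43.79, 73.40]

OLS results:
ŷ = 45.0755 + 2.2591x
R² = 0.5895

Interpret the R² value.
About 58.95% of the variability in y is accounted for by the regression on x (R² = 0.5895) — a moderate linear fit.

The coefficient of determination R² is the fraction of the total variation in y that the fitted line accounts for.

Here R² = 0.5895:
- Explained: 58.95% of the variation in y
- Unexplained (residual): 100% − 58.95% = 41.05%
- Rule of thumb (below 0.3 weak; 0.3 to below 0.7 moderate; 0.7 and above strong) → moderate

Calculation: R² = 1 − (SS_res / SS_tot), where SS_res is the sum of squared residuals and SS_tot the total sum of squares.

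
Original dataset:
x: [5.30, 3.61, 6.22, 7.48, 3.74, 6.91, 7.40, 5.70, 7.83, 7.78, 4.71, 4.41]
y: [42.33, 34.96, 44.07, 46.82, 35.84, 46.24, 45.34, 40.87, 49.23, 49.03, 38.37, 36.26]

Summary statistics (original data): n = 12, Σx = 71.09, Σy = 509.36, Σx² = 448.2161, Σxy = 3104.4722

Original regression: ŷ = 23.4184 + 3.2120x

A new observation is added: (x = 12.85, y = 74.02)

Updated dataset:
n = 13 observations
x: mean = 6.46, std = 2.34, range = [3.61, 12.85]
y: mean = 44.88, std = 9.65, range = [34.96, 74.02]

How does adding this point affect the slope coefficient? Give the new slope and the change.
Adding the point moves β₁ from 3.2120 to 4.0478, i.e. it increases by 0.8358 (+26.0%).

The new point has HIGH LEVERAGE: x = 12.85 is far from the original mean x̄ = 71.09/12 ≈ 5.92 (original range [3.61, 7.83]).

Step 1: Update the sums with the new point (n goes from 12 to 13)
Σx  = 71.09 + 12.85 = 83.94
Σy  = 509.36 + 74.02 = 583.38
Σx² = 448.2161 + 12.85² = 448.2161 + 165.1225 = 613.3386
Σxy = 3104.4722 + 12.85×74.02 = 3104.4722 + 951.1570 = 4055.6292

Step 2: Recompute the slope with b₁ = (nΣxy − ΣxΣy) / (nΣx² − (Σx)²)
Numerator   = 13×4055.6292 − 83.94×583.38 = 52723.1796 − 48968.9172 = 3754.2624
Denominator = 13×613.3386 − 83.94² = 7973.4018 − 7045.9236 = 927.4782
b₁(new) = 3754.2624 / 927.4782 = 4.0478

(Same formula on the original sums: (12×3104.4722 − 71.09×509.36) / (12×448.2161 − 71.09²) = 1043.2640 / 324.8051 = 3.2120, matching the given fit.)

Step 3: Change in slope
Δβ₁ = 4.0478 − 3.2120 = +0.8358
Relative change = +0.8358 / 3.2120 × 100% = +26.0%
→ the slope increases when the point is added.

Because the point sits above the extension of the original line at a high-leverage x, it tilts the fit up.
In practice: examine leverage (hᵢ) and Cook's distance rather than deleting it automatically.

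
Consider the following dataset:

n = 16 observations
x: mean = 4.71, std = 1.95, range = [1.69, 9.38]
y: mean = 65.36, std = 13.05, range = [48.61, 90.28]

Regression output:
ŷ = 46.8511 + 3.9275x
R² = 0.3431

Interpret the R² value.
The model explains 34.31% of the variance in y (R² = 0.3431), leaving 65.69% unexplained; the fit is moderate.

R² (coefficient of determination) measures the proportion of variance in y explained by the regression model.

Here R² = 0.3431:
- Explained: 34.31% of the variation in y
- Unexplained (residual): 100% − 34.31% = 65.69%
- Rule of thumb (below 0.3 weak; 0.3 to below 0.7 moderate; 0.7 and above strong) → moderate

Calculation: R² = 1 − (SS_res / SS_tot), where SS_res is the sum of squared residuals and SS_tot the total sum of squares.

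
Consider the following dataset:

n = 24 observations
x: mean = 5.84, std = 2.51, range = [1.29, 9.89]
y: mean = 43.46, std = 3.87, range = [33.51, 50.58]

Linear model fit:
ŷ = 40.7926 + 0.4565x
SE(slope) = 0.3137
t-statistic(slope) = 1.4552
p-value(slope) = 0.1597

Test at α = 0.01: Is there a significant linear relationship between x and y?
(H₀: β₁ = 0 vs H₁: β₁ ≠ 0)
Fail to reject H₀: p-value = 0.1597 ≥ α = 0.01. The linear relationship is not significant at the 1% level.

Hypothesis test for the slope coefficient:

H₀: β₁ = 0 (no linear relationship)
H₁: β₁ ≠ 0 (linear relationship exists)

Test statistic: t = β̂₁ / SE(β̂₁) = 0.4565 / 0.3137 = 1.4552

p = 0.1597: how often a slope estimate this far from 0 (in SE units) would arise by chance if β₁ were truly 0.

Decision rule: reject H₀ if p-value < α.
p-value = 0.1597 ≥ α = 0.01 → fail to reject H₀.

There is not sufficient evidence at the 1% significance level to conclude that a linear relationship exists between x and y.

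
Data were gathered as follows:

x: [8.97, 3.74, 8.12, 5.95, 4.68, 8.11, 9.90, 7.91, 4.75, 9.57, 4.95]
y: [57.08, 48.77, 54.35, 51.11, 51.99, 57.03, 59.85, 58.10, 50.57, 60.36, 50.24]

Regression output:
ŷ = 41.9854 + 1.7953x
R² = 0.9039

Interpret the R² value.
The model explains 90.39% of the variance in y (R² = 0.9039), leaving 9.61% unexplained; the fit is strong.

R² (coefficient of determination) measures the proportion of variance in y explained by the regression model.

Here R² = 0.9039:
- Explained: 90.39% of the variation in y
- Unexplained (residual): 100% − 90.39% = 9.61%
- Rule of thumb (below 0.3 weak; 0.3 to below 0.7 moderate; 0.7 and above strong) → strong

Note: R² says nothing about causation, and a high R² does not by itself mean the linear form is appropriate — check the residuals.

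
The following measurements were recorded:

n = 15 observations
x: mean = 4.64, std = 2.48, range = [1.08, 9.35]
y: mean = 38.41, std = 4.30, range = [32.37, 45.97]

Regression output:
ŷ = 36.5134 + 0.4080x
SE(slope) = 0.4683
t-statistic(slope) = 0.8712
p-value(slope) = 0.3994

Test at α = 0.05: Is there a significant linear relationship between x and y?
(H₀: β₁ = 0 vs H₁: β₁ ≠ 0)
p-value = 0.3994 ≥ α = 0.05, so we fail to reject H₀. The relationship is not significant.

Hypothesis test for the slope coefficient:

H₀: β₁ = 0 (no linear relationship)
H₁: β₁ ≠ 0 (linear relationship exists)

Test statistic: t = β̂₁ / SE(β̂₁) = 0.4080 / 0.4683 = 0.8712

p = 0.3994: how often a slope estimate this far from 0 (in SE units) would arise by chance if β₁ were truly 0.

Decision rule: reject H₀ if p-value < α.
p-value = 0.3994 ≥ α = 0.05 → fail to reject H₀.

Conclusion: the linear association between x and y is not significant at the 5% level.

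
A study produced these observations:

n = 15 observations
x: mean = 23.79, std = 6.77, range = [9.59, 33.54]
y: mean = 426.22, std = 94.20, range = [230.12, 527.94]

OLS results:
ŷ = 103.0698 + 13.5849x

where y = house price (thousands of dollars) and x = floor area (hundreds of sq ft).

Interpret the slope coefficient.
An increase of one hundred sq ft in floor area is associated with a 13.5849 thousand dollars increase in predicted house price.

The slope β₁ = 13.5849 gives the rate at which the fitted house price changes with floor area.

Interpretation:
- Floor area up by 1 hundred sq ft → predicted house price increases by 13.5849 thousand dollars
- The effect is assumed constant over the observed range of x (linearity)

(β₀ = 103.0698 is the fitted value at x = 0 and is not part of the slope interpretation.)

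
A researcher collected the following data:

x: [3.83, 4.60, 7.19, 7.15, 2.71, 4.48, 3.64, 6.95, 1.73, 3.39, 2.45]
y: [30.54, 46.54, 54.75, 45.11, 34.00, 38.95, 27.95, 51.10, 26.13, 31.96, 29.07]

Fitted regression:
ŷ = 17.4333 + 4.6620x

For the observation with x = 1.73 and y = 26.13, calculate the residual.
Residual = 0.6314

The residual is the difference between the actual value and the predicted value:

Residual = y - ŷ

Step 1: Calculate predicted value
ŷ = 17.4333 + 4.6620 × 1.73
ŷ = 25.4986

Step 2: Calculate residual
Residual = 26.13 - 25.4986
Residual = 0.6314

Sign check: y > ŷ, so the point is above the line and the fit underestimates here.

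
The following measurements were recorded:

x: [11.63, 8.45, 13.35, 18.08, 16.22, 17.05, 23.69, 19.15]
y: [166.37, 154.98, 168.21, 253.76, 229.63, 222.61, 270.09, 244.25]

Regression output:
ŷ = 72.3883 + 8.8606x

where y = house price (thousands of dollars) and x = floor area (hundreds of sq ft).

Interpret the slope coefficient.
On average, house price is about 8.8606 thousand dollars higher for every extra hundred sq ft of floor area.

β₁ = 8.8606 is the change in predicted house price (thousand dollars) per additional hundred sq ft of floor area.

Interpretation:
- Floor area up by 1 hundred sq ft → predicted house price increases by 8.8606 thousand dollars
- The effect is assumed constant over the observed range of x (linearity)
- The slope describes association in these data, not necessarily a causal effect

The intercept β₀ = 72.3883 is the predicted house price when floor area = 0; since the smallest observed x is 8.45, this is an extrapolation and mainly anchors the line.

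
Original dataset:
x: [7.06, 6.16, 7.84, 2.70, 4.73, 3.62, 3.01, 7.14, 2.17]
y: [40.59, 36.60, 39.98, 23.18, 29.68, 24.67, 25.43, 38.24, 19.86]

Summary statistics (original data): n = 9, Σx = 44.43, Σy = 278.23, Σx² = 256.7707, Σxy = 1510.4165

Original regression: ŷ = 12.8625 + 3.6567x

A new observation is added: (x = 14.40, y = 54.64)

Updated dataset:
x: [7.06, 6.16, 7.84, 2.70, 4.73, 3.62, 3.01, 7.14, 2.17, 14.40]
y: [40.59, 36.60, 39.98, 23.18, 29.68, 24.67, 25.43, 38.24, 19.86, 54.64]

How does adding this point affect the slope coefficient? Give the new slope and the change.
Adding the point moves β₁ from 3.6567 to 2.8717, i.e. it decreases by 0.7850 (-21.5%).

x = 14.40 lies well outside the original x-range [2.17, 7.84] (x̄ ≈ 4.94), so this observation has high leverage and can move the slope substantially.

Step 1: Update the sums with the new point (n goes from 9 to 10)
Σx  = 44.43 + 14.40 = 58.83
Σy  = 278.23 + 54.64 = 332.87
Σx² = 256.7707 + 14.40² = 256.7707 + 207.3600 = 464.1307
Σxy = 1510.4165 + 14.40×54.64 = 1510.4165 + 786.8160 = 2297.2325

Step 2: Recompute the slope with b₁ = (nΣxy − ΣxΣy) / (nΣx² − (Σx)²)
Numerator   = 10×2297.2325 − 58.83×332.87 = 22972.3250 − 19582.7421 = 3389.5829
Denominator = 10×464.1307 − 58.83² = 4641.3070 − 3460.9689 = 1180.3381
b₁(new) = 3389.5829 / 1180.3381 = 2.8717

(Same formula on the original sums: (9×1510.4165 − 44.43×278.23) / (9×256.7707 − 44.43²) = 1231.9896 / 336.9114 = 3.6567, matching the given fit.)

Step 3: Change in slope
Δβ₁ = 2.8717 − 3.6567 = -0.7850
Relative change = -0.7850 / 3.6567 × 100% = -21.5%
→ the slope decreases when the point is added.

A high-leverage point only changes the slope if it is off the original line; here y = 54.64 is below the original trend, so the slope decreases.
In practice: investigate whether it comes from the same population as the rest of the sample.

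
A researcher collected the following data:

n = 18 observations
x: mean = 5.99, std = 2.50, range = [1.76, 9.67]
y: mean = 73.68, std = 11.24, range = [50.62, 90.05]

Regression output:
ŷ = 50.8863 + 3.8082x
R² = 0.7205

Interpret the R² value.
About 72.05% of the variability in y is accounted for by the regression on x (R² = 0.7205) — a strong linear fit.

R² (coefficient of determination) measures the proportion of variance in y explained by the regression model.

Here R² = 0.7205:
- Explained: 72.05% of the variation in y
- Unexplained (residual): 100% − 72.05% = 27.95%
- Rule of thumb (below 0.3 weak; 0.3 to below 0.7 moderate; 0.7 and above strong) → strong

Equivalently, for simple linear regression R² = r², so |r| = √0.7205 ≈ 0.8488.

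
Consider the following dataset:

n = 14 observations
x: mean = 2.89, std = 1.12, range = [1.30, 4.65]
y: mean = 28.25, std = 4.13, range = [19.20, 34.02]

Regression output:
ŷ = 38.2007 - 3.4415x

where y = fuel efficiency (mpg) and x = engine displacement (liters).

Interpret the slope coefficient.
For each additional liter of engine displacement, predicted fuel efficiency decreases by approximately 3.4415 mpg.

β₁ = -3.4415 is the change in predicted fuel efficiency (mpg) per additional liter of engine displacement.

Interpretation:
- Engine displacement up by 1 liter → predicted fuel efficiency decreases by 3.4415 mpg
- The effect is assumed constant over the observed range of x (linearity)
- The sign (−) gives the direction; the magnitude 3.4415 gives the size of the effect per liter

The intercept β₀ = 38.2007 is the predicted fuel efficiency when engine displacement = 0; since the smallest observed x is 1.30, this is an extrapolation and mainly anchors the line.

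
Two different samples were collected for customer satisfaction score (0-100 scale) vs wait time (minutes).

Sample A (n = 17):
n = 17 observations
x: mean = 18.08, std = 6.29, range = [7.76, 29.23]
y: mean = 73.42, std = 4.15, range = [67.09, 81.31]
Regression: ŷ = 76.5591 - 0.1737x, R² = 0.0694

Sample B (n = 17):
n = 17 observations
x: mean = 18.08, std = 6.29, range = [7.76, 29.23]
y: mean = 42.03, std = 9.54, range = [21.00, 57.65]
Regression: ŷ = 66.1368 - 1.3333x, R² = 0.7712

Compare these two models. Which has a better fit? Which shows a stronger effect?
Model B has the better fit (R² = 0.7712 vs 0.0694). Model B shows the stronger effect (|β₁| = 1.3333 vs 0.1737).

Model Comparison:

Goodness of fit (R²):
- Model A: R² = 0.0694 → 6.94% of variance in satisfaction score explained
- Model B: R² = 0.7712 → 77.12% of variance in satisfaction score explained
- 0.7712 > 0.0694 → Model B has the better fit

Effect size (slope magnitude):
- Model A: β₁ = -0.1737 → predicted satisfaction score falls 0.1737 points per additional minute of wait time
- Model B: β₁ = -1.3333 → predicted satisfaction score falls 1.3333 points per additional minute of wait time
- |-0.1737| < |-1.3333| → Model B shows the stronger marginal effect

Note: R² measures how tightly points cluster around the line; β₁ measures how steep the line is — they answer different questions.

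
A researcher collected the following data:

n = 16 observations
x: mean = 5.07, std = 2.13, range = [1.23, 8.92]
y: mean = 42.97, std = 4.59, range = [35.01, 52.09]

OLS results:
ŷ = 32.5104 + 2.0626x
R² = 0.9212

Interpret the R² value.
About 92.12% of the variability in y is accounted for by the regression on x (R² = 0.9212) — a strong linear fit.

R² = 1 − SS_res/SS_tot compares the residual scatter to the total scatter of y about its mean.

Here R² = 0.9212:
- Explained: 92.12% of the variation in y
- Unexplained (residual): 100% − 92.12% = 7.88%
- Rule of thumb (below 0.3 weak; 0.3 to below 0.7 moderate; 0.7 and above strong) → strong

Note: R² never decreases when predictors are added, so it should not be used alone to compare models of different size.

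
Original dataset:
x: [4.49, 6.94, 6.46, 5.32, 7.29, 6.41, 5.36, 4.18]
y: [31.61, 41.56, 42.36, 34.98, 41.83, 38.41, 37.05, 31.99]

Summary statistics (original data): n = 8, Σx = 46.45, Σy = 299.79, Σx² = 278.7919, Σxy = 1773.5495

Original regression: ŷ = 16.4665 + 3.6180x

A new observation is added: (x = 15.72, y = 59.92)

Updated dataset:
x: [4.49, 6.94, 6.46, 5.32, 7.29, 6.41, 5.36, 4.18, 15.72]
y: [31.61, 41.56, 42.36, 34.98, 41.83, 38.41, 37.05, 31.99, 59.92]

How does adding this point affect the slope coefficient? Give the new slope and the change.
New slope β₁ = 2.3918 versus 3.6180 before: a change of -1.2262 (-33.9%).

x = 15.72 lies well outside the original x-range [4.18, 7.29] (x̄ ≈ 5.81), so this observation has high leverage and can move the slope substantially.

Step 1: Update the sums with the new point (n goes from 8 to 9)
Σx  = 46.45 + 15.72 = 62.17
Σy  = 299.79 + 59.92 = 359.71
Σx² = 278.7919 + 15.72² = 278.7919 + 247.1184 = 525.9103
Σxy = 1773.5495 + 15.72×59.92 = 1773.5495 + 941.9424 = 2715.4919

Step 2: Recompute the slope with b₁ = (nΣxy − ΣxΣy) / (nΣx² − (Σx)²)
Numerator   = 9×2715.4919 − 62.17×359.71 = 24439.4271 − 22363.1707 = 2076.2564
Denominator = 9×525.9103 − 62.17² = 4733.1927 − 3865.1089 = 868.0838
b₁(new) = 2076.2564 / 868.0838 = 2.3918

(Same formula on the original sums: (8×1773.5495 − 46.45×299.79) / (8×278.7919 − 46.45²) = 263.1505 / 72.7327 = 3.6180, matching the given fit.)

Step 3: Change in slope
Δβ₁ = 2.3918 − 3.6180 = -1.2262
Relative change = -1.2262 / 3.6180 × 100% = -33.9%
→ the slope decreases when the point is added.

A high-leverage point only changes the slope if it is off the original line; here y = 59.92 is below the original trend, so the slope decreases.
In practice: examine leverage (hᵢ) and Cook's distance rather than deleting it automatically.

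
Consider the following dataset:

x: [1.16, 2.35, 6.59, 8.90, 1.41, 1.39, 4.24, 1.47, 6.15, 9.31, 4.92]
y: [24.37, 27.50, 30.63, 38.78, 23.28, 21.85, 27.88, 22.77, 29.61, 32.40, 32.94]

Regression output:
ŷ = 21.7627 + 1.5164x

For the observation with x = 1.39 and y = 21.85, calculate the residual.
Residual = -2.0205

The residual is the difference between the actual value and the predicted value:

Residual = y - ŷ

Step 1: Calculate predicted value
ŷ = 21.7627 + 1.5164 × 1.39
ŷ = 23.8705

Step 2: Calculate residual
Residual = 21.85 - 23.8705
Residual = -2.0205

Sign check: y < ŷ, so the point is below the line and the fit overestimates here.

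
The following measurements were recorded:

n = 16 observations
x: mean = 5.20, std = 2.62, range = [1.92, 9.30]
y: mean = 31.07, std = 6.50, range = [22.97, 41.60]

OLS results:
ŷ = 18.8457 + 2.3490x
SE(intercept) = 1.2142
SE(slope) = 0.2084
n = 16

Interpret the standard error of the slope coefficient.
The slope 2.3490 is pinned down to within about ±0.2084 (one SE) by these data — relative uncertainty 8.9%, i.e. precise.

SE(β̂₁) = 0.2084 says: if we drew many samples of n = 16 from the same population and refit each time, the fitted slopes would scatter with a standard deviation of roughly 0.2084 around the true β₁.

Relative precision:
- SE / |β̂₁| = 0.2084 / 2.3490 = 8.9%
- Rule of thumb (under 20%: precise; 20% to under 50%: moderately precise; 50% or more: imprecise) → precise

Link to the t-test: t = β̂₁ / SE(β̂₁) = 2.3490 / 0.2084 = 11.2716, the statistic for H₀: β₁ = 0.

What drives SE(β̂₁): larger n (here n = 16) → smaller SE.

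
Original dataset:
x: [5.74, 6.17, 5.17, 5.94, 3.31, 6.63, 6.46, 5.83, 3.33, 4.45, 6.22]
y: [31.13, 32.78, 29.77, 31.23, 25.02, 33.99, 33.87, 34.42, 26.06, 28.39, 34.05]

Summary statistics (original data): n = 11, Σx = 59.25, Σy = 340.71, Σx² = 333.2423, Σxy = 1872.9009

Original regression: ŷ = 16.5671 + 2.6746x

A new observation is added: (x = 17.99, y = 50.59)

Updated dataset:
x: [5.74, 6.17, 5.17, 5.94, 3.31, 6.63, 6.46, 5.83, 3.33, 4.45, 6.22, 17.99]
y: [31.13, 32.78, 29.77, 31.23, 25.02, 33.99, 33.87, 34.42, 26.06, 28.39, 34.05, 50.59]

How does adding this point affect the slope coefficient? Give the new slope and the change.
The slope changes from 2.6746 to 1.6551 (change of -1.0195, or -38.1%).

The new point has HIGH LEVERAGE: x = 17.99 is far from the original mean x̄ = 59.25/11 ≈ 5.39 (original range [3.31, 6.63]).

Step 1: Update the sums with the new point (n goes from 11 to 12)
Σx  = 59.25 + 17.99 = 77.24
Σy  = 340.71 + 50.59 = 391.30
Σx² = 333.2423 + 17.99² = 333.2423 + 323.6401 = 656.8824
Σxy = 1872.9009 + 17.99×50.59 = 1872.9009 + 910.1141 = 2783.0150

Step 2: Recompute the slope with b₁ = (nΣxy − ΣxΣy) / (nΣx² − (Σx)²)
Numerator   = 12×2783.0150 − 77.24×391.30 = 33396.1800 − 30224.0120 = 3172.1680
Denominator = 12×656.8824 − 77.24² = 7882.5888 − 5966.0176 = 1916.5712
b₁(new) = 3172.1680 / 1916.5712 = 1.6551

(Same formula on the original sums: (11×1872.9009 − 59.25×340.71) / (11×333.2423 − 59.25²) = 414.8424 / 155.1028 = 2.6746, matching the given fit.)

Step 3: Change in slope
Δβ₁ = 1.6551 − 2.6746 = -1.0195
Relative change = -1.0195 / 2.6746 × 100% = -38.1%
→ the slope decreases when the point is added.

A high-leverage point only changes the slope if it is off the original line; here y = 50.59 is below the original trend, so the slope decreases.
In practice: investigate whether it comes from the same population as the rest of the sample.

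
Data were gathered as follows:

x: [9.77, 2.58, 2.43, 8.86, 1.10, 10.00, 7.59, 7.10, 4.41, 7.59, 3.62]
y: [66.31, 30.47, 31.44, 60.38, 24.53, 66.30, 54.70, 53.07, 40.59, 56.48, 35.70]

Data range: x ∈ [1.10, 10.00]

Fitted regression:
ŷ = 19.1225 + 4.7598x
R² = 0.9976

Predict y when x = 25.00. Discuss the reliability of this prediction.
ŷ = 138.1175, but this is extrapolation (above the data range [1.10, 10.00]) and may be unreliable.

Prediction calculation:
ŷ = 19.1225 + 4.7598 × 25.00
ŷ = 138.1175

Reliability:
- Data range: x ∈ [1.10, 10.00]
- Prediction point: x = 25.00 is 15.00 units above the observed range → this is EXTRAPOLATION, not interpolation

Why that matters here:
- The standard error of prediction grows with (x − x̄)², and x = 25.00 is far from x̄ = 5.91
- Real relationships often flatten, saturate, or turn nonlinear at extremes

The R² = 0.9976 only validates the fit within [1.10, 10.00]; treat ŷ = 138.1175 with caution.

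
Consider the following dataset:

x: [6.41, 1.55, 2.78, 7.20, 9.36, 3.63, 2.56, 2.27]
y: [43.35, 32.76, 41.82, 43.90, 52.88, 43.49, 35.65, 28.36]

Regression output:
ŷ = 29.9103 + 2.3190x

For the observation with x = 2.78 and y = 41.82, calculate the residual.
Residual = 5.4629

The residual is the difference between the actual value and the predicted value:

Residual = y - ŷ

Step 1: Calculate predicted value
ŷ = 29.9103 + 2.3190 × 2.78
ŷ = 36.3571

Step 2: Calculate residual
Residual = 41.82 - 36.3571
Residual = 5.4629

The residual is positive, so the observed y = 41.82 sits above the regression line (the line underestimates it by 5.4629).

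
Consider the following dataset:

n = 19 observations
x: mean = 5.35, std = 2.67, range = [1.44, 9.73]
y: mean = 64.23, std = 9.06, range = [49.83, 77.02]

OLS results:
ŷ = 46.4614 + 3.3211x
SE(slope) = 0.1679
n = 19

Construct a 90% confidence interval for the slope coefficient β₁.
The 90% CI for β₁ is (3.0290, 3.6132)

Confidence interval for the slope:

The 90% CI for β₁ is: β̂₁ ± t*(α/2, n-2) × SE(β̂₁)

Step 1: Find critical t-value
- Confidence level = 0.9
- Degrees of freedom = n - 2 = 19 - 2 = 17
- t*(α/2, 17) = 1.7396

Step 2: Calculate margin of error
Margin = 1.7396 × 0.1679 = 0.2921

Step 3: Construct interval
CI = 3.3211 ± 0.2921
CI = (3.0290, 3.6132)

Interpretation: intervals built this way capture the true β₁ in 90% of repeated samples; here the plausible range for the per-unit effect of x on y is 3.0290 to 3.6132.
The interval does not include 0, suggesting a significant linear relationship.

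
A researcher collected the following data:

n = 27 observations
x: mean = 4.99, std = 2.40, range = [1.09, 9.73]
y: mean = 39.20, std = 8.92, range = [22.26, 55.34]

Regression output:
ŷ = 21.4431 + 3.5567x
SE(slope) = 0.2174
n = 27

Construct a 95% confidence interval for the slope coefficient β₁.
The 95% CI for β₁ is (3.1090, 4.0044)

Confidence interval for the slope:

The 95% CI for β₁ is: β̂₁ ± t*(α/2, n-2) × SE(β̂₁)

Step 1: Find critical t-value
- Confidence level = 0.95
- Degrees of freedom = n - 2 = 27 - 2 = 25
- t*(α/2, 25) = 2.0595

Step 2: Calculate margin of error
Margin = 2.0595 × 0.2174 = 0.4477

Step 3: Construct interval
CI = 3.5567 ± 0.4477
CI = (3.1090, 4.0044)

Interpretation: We are 95% confident that the true slope β₁ lies between 3.1090 and 4.0044.
Since 0 is outside the interval, a two-sided test at α = 0.05 would reject H₀: β₁ = 0.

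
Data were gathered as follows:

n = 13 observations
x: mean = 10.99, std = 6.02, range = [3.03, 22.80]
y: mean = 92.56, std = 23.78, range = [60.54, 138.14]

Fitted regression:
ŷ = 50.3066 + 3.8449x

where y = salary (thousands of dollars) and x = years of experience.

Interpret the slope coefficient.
On average, salary is about 3.8449 thousand dollars higher for every extra year of experience.

β₁ = 3.8449 is the change in predicted salary (thousand dollars) per additional year of experience.

Interpretation:
- Experience up by 1 year → predicted salary increases by 3.8449 thousand dollars
- The effect is assumed constant over the observed range of x (linearity)

The intercept β₀ = 50.3066 is the predicted salary when experience = 0; since the smallest observed x is 3.03, this is an extrapolation and mainly anchors the line.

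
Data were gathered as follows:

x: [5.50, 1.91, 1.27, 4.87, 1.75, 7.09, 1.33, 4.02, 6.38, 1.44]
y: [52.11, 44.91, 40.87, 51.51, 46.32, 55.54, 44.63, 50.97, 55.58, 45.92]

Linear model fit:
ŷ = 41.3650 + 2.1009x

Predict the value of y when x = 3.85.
ŷ = 49.4535

Plug x = 3.85 into the fitted line:

ŷ = 41.3650 + 2.1009 × 3.85
ŷ = 41.3650 + 8.0885
ŷ = 49.4535

This is the fitted mean response at that x — an individual observation would come with a wider prediction interval.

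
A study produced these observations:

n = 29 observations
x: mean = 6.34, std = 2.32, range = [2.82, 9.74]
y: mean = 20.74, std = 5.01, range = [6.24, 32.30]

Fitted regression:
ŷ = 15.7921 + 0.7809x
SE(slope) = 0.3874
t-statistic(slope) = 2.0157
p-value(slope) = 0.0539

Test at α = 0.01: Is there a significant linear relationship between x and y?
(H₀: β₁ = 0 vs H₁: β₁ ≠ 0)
Fail to reject H₀: p-value = 0.0539 ≥ α = 0.01. The linear relationship is not significant at the 1% level.

Hypothesis test for the slope coefficient:

H₀: β₁ = 0 (no linear relationship)
H₁: β₁ ≠ 0 (linear relationship exists)

Test statistic: t = β̂₁ / SE(β̂₁) = 0.7809 / 0.3874 = 2.0157

The p-value (0.0539) is the probability, under H₀, of a t-statistic at least as extreme as |t| = 2.0157 (two-sided, df = n − 2 = 27).

Decision rule: reject H₀ if p-value < α.
p-value = 0.0539 ≥ α = 0.01 → fail to reject H₀.

Conclusion: the linear association between x and y is not significant at the 1% level.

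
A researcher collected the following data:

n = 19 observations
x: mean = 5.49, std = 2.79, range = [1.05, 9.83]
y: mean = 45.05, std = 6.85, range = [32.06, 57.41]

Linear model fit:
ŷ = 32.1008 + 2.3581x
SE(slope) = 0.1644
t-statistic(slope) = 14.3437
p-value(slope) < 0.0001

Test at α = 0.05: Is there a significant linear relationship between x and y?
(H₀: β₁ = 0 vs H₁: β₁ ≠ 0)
Reject H₀: p-value < 0.0001 < α = 0.05. The linear relationship is significant at the 5% level.

Hypothesis test for the slope coefficient:

H₀: β₁ = 0 (no linear relationship)
H₁: β₁ ≠ 0 (linear relationship exists)

Test statistic: t = β̂₁ / SE(β̂₁) = 2.3581 / 0.1644 = 14.3437

The p-value (<0.0001) is the probability, under H₀, of a t-statistic at least as extreme as |t| = 14.3437 (two-sided, df = n − 2 = 17).

Decision rule: reject H₀ if p-value < α.
p-value < 0.0001 < α = 0.05 → reject H₀.

At α = 0.05 the data do provide convincing evidence of a nonzero slope.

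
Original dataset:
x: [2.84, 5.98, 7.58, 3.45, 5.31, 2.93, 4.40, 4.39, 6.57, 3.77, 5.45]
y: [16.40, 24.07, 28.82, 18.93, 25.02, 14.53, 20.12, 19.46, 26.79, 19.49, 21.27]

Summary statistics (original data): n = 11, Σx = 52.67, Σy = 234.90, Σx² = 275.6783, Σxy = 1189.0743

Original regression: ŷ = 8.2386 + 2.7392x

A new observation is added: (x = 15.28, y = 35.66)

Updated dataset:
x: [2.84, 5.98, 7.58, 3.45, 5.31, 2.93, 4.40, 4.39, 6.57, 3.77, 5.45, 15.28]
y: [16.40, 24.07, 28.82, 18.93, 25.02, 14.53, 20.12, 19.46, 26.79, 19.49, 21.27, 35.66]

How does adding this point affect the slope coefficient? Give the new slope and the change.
New slope β₁ = 1.6232 versus 2.7392 before: a change of -1.1160 (-40.7%).

x = 15.28 lies well outside the original x-range [2.84, 7.58] (x̄ ≈ 4.79), so this observation has high leverage and can move the slope substantially.

Step 1: Update the sums with the new point (n goes from 11 to 12)
Σx  = 52.67 + 15.28 = 67.95
Σy  = 234.90 + 35.66 = 270.56
Σx² = 275.6783 + 15.28² = 275.6783 + 233.4784 = 509.1567
Σxy = 1189.0743 + 15.28×35.66 = 1189.0743 + 544.8848 = 1733.9591

Step 2: Recompute the slope with b₁ = (nΣxy − ΣxΣy) / (nΣx² − (Σx)²)
Numerator   = 12×1733.9591 − 67.95×270.56 = 20807.5092 − 18384.5520 = 2422.9572
Denominator = 12×509.1567 − 67.95² = 6109.8804 − 4617.2025 = 1492.6779
b₁(new) = 2422.9572 / 1492.6779 = 1.6232

(Same formula on the original sums: (11×1189.0743 − 52.67×234.90) / (11×275.6783 − 52.67²) = 707.6343 / 258.3324 = 2.7392, matching the given fit.)

Step 3: Change in slope
Δβ₁ = 1.6232 − 2.7392 = -1.1160
Relative change = -1.1160 / 2.7392 × 100% = -40.7%
→ the slope decreases when the point is added.

Because the point sits below the extension of the original line at a high-leverage x, it tilts the fit down.
In practice: investigate whether it comes from the same population as the rest of the sample; check such a point for data-entry or measurement error.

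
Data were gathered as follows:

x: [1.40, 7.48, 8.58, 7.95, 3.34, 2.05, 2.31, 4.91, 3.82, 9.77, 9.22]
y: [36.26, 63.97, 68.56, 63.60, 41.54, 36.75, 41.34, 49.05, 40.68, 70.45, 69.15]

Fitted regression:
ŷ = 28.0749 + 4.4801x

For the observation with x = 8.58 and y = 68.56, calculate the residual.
Residual = 2.0458

The residual is the difference between the actual value and the predicted value:

Residual = y - ŷ

Step 1: Calculate predicted value
ŷ = 28.0749 + 4.4801 × 8.58
ŷ = 66.5142

Step 2: Calculate residual
Residual = 68.56 - 66.5142
Residual = 2.0458

The residual is positive, so the observed y = 68.56 sits above the regression line (the line underestimates it by 2.0458).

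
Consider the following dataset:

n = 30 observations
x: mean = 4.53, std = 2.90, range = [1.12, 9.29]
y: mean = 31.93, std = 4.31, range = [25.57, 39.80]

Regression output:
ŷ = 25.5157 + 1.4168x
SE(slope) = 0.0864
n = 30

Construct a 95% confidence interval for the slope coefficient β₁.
The 95% CI for β₁ is (1.2398, 1.5938)

Confidence interval for the slope:

The 95% CI for β₁ is: β̂₁ ± t*(α/2, n-2) × SE(β̂₁)

Step 1: Find critical t-value
- Confidence level = 0.95
- Degrees of freedom = n - 2 = 30 - 2 = 28
- t*(α/2, 28) = 2.0484

Step 2: Calculate margin of error
Margin = 2.0484 × 0.0864 = 0.1770

Step 3: Construct interval
CI = 1.4168 ± 0.1770
CI = (1.2398, 1.5938)

Interpretation: intervals built this way capture the true β₁ in 95% of repeated samples; here the plausible range for the per-unit effect of x on y is 1.2398 to 1.5938.
The interval does not include 0, suggesting a significant linear relationship.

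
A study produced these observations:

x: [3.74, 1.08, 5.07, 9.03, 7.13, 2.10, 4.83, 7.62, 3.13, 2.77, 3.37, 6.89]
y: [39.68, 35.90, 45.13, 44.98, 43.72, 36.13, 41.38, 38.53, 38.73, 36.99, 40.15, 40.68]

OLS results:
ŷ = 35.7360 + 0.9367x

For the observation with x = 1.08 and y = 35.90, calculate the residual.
Residual = -0.8476

The residual is the difference between the actual value and the predicted value:

Residual = y - ŷ

Step 1: Calculate predicted value
ŷ = 35.7360 + 0.9367 × 1.08
ŷ = 36.7476

Step 2: Calculate residual
Residual = 35.90 - 36.7476
Residual = -0.8476

Sign check: y < ŷ, so the point is below the line and the fit overestimates here.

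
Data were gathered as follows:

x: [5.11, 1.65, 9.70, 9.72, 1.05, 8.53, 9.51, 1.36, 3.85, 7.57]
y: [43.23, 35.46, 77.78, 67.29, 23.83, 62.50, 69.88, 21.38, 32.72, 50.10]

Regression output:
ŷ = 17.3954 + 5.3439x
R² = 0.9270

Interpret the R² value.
R² = 0.9270 means 92.70% of the variation in y is explained by the linear relationship with x. This indicates a strong fit.

R² = 1 − SS_res/SS_tot compares the residual scatter to the total scatter of y about its mean.

Here R² = 0.9270:
- Explained: 92.70% of the variation in y
- Unexplained (residual): 100% − 92.70% = 7.30%
- Rule of thumb (below 0.3 weak; 0.3 to below 0.7 moderate; 0.7 and above strong) → strong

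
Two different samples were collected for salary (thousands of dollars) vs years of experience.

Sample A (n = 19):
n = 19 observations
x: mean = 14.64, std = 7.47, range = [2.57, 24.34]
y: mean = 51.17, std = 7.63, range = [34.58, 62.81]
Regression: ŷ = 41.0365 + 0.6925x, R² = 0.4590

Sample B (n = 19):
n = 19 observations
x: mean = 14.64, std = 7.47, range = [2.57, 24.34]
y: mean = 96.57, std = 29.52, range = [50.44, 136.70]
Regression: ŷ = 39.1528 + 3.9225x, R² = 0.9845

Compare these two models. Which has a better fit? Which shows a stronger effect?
Model B has the better fit (R² = 0.9845 vs 0.4590). Model B shows the stronger effect (|β₁| = 3.9225 vs 0.6925).

Model Comparison:

Goodness of fit (R²):
- Model A: R² = 0.4590 → 45.90% of variance in salary explained
- Model B: R² = 0.9845 → 98.45% of variance in salary explained
- 0.9845 > 0.4590 → Model B has the better fit

Which has the larger per-year effect? (|β₁|)
- Model A: β₁ = 0.6925 → predicted salary rises 0.6925 thousand dollars per additional year of experience
- Model B: β₁ = 3.9225 → predicted salary rises 3.9225 thousand dollars per additional year of experience
- |0.6925| < |3.9225| → Model B shows the stronger marginal effect

Notes:
- R² measures how tightly points cluster around the line; β₁ measures how steep the line is — they answer different questions.
- A steeper slope doesn't make a better model if the scatter around the line is large.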